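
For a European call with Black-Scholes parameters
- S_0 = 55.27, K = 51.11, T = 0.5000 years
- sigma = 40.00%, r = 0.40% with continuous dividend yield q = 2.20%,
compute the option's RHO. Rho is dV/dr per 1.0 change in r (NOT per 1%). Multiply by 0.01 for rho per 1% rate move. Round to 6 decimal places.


d1 = 0.3862574083; d2 = 0.1034146958
phi(d1) = 0.3702651435; exp(-qT) = 0.9890602788; exp(-rT) = 0.9980019987
N(d2) = 0.5411830754
Rho = K*T*exp(-rT)*N(d2) = 51.1100 * 0.5000 * 0.9980019987 * 0.5411830754 = 13.802301

Answer: Rho = 13.802301


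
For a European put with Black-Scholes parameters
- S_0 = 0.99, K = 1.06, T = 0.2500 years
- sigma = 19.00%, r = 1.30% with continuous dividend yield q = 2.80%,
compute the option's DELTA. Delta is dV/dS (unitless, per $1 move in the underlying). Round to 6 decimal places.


d1 = -0.7111236208; d2 = -0.8061236208
phi(d1) = 0.3098128309; exp(-qT) = 0.9930244429; exp(-rT) = 0.9967552755
N(-d1) = 0.7614961831
Delta = -exp(-qT) * N(-d1) = -0.9930244429 * 0.7614961831 = -0.756184

Answer: Delta = -0.756184


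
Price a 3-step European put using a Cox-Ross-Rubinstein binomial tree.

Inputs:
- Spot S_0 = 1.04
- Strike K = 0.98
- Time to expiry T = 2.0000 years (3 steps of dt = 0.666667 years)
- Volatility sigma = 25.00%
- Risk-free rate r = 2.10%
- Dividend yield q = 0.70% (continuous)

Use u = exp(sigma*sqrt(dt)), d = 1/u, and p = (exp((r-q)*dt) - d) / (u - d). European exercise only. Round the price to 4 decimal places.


Answer: Price = V(0,0) = 0.1087

Derivation:
dt = T/N = 0.666667
u = exp(sigma*sqrt(dt)) = 1.226450; d = 1/u = 0.815361
p = (exp((r-q)*dt) - d) / (u - d) = 0.471956
Discount per step: exp(-r*dt) = 0.986098
Stock lattice S(k, i) with i counting down-moves:
  k=0: S(0,0) = 1.0400
  k=1: S(1,0) = 1.2755; S(1,1) = 0.8480
  k=2: S(2,0) = 1.5643; S(2,1) = 1.0400; S(2,2) = 0.6914
  k=3: S(3,0) = 1.9186; S(3,1) = 1.2755; S(3,2) = 0.8480; S(3,3) = 0.5637
Terminal payoffs V(N, i) = max(K - S_T, 0):
  V(3,0) = 0.000000; V(3,1) = 0.000000; V(3,2) = 0.132024; V(3,3) = 0.416254
Backward induction: V(k, i) = exp(-r*dt) * [p * V(k+1, i) + (1-p) * V(k+1, i+1)].
  V(2,0) = exp(-r*dt) * [p*0.000000 + (1-p)*0.000000] = 0.000000
  V(2,1) = exp(-r*dt) * [p*0.000000 + (1-p)*0.132024] = 0.068746
  V(2,2) = exp(-r*dt) * [p*0.132024 + (1-p)*0.416254] = 0.278188
  V(1,0) = exp(-r*dt) * [p*0.000000 + (1-p)*0.068746] = 0.035796
  V(1,1) = exp(-r*dt) * [p*0.068746 + (1-p)*0.278188] = 0.176847
  V(0,0) = exp(-r*dt) * [p*0.035796 + (1-p)*0.176847] = 0.108744


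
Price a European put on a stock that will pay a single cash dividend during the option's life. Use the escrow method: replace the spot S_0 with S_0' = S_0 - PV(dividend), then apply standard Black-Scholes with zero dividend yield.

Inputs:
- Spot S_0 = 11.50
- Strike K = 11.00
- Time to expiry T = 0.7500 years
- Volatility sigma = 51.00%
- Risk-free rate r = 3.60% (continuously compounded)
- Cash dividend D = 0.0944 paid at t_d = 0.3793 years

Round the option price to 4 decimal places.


Answer: Price = 1.6021

Derivation:
PV(D) = D * exp(-r * t_d) = 0.0944 * 0.98643800 = 0.09311975
S_0' = S_0 - PV(D) = 11.5000 - 0.09311975 = 11.40688025
d1 = (ln(S_0'/K) + (r + sigma^2/2)*T) / (sigma*sqrt(T)) = 0.36420372
d2 = d1 - sigma*sqrt(T) = -0.07746924
exp(-rT) = 0.97336124
N(-d1) = 0.35785295; N(-d2) = 0.53087487
P = K * exp(-rT) * N(-d2) - S_0' * N(-d1) = 11.0000 * 0.97336124 * 0.53087487 - 11.40688025 * 0.35785295 = 1.6021


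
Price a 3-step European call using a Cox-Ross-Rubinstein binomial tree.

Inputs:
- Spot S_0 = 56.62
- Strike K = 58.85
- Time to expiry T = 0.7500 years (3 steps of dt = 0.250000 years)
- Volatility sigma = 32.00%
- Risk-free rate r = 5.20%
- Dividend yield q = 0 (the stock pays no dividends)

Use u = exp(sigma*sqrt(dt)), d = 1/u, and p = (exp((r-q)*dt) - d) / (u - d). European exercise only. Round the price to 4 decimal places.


Answer: Price = V(0,0) = 6.6876

Derivation:
dt = T/N = 0.250000
u = exp(sigma*sqrt(dt)) = 1.173511; d = 1/u = 0.852144
p = (exp((r-q)*dt) - d) / (u - d) = 0.500801
Discount per step: exp(-r*dt) = 0.987084
Stock lattice S(k, i) with i counting down-moves:
  k=0: S(0,0) = 56.6200
  k=1: S(1,0) = 66.4442; S(1,1) = 48.2484
  k=2: S(2,0) = 77.9730; S(2,1) = 56.6200; S(2,2) = 41.1146
  k=3: S(3,0) = 91.5021; S(3,1) = 66.4442; S(3,2) = 48.2484; S(3,3) = 35.0355
Terminal payoffs V(N, i) = max(S_T - K, 0):
  V(3,0) = 32.652133; V(3,1) = 7.594186; V(3,2) = 0.000000; V(3,3) = 0.000000
Backward induction: V(k, i) = exp(-r*dt) * [p * V(k+1, i) + (1-p) * V(k+1, i+1)].
  V(2,0) = exp(-r*dt) * [p*32.652133 + (1-p)*7.594186] = 19.883073
  V(2,1) = exp(-r*dt) * [p*7.594186 + (1-p)*0.000000] = 3.754057
  V(2,2) = exp(-r*dt) * [p*0.000000 + (1-p)*0.000000] = 0.000000
  V(1,0) = exp(-r*dt) * [p*19.883073 + (1-p)*3.754057] = 11.678677
  V(1,1) = exp(-r*dt) * [p*3.754057 + (1-p)*0.000000] = 1.855755
  V(0,0) = exp(-r*dt) * [p*11.678677 + (1-p)*1.855755] = 6.687581


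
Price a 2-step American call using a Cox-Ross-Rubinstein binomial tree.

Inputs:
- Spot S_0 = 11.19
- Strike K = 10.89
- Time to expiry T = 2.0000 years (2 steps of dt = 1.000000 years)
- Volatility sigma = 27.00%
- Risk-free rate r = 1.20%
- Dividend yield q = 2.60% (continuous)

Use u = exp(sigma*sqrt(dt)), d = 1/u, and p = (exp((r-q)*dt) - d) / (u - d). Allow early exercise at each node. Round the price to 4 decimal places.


dt = T/N = 1.000000
u = exp(sigma*sqrt(dt)) = 1.309964; d = 1/u = 0.763379
p = (exp((r-q)*dt) - d) / (u - d) = 0.407472
Discount per step: exp(-r*dt) = 0.988072
Stock lattice S(k, i) with i counting down-moves:
  k=0: S(0,0) = 11.1900
  k=1: S(1,0) = 14.6585; S(1,1) = 8.5422
  k=2: S(2,0) = 19.2021; S(2,1) = 11.1900; S(2,2) = 6.5210
Terminal payoffs V(N, i) = max(S_T - K, 0):
  V(2,0) = 8.312117; V(2,1) = 0.300000; V(2,2) = 0.000000
Backward induction: V(k, i) = exp(-r*dt) * [p * V(k+1, i) + (1-p) * V(k+1, i+1)]; then take max(V_cont, immediate exercise) for American.
  V(1,0) = exp(-r*dt) * [p*8.312117 + (1-p)*0.300000] = 3.522192; exercise = 3.768502; V(1,0) = max -> 3.768502
  V(1,1) = exp(-r*dt) * [p*0.300000 + (1-p)*0.000000] = 0.120783; exercise = 0.000000; V(1,1) = max -> 0.120783
  V(0,0) = exp(-r*dt) * [p*3.768502 + (1-p)*0.120783] = 1.587956; exercise = 0.300000; V(0,0) = max -> 1.587956

Answer: Price = V(0,0) = 1.5880


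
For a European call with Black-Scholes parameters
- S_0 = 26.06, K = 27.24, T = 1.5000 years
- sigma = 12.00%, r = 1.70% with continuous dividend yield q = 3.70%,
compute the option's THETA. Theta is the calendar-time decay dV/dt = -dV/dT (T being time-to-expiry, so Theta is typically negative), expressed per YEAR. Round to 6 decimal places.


d1 = -0.4319600968; d2 = -0.5789294814
phi(d1) = 0.3634064785; exp(-qT) = 0.9460120237; exp(-rT) = 0.9748223790
Theta = -S*exp(-qT)*phi(d1)*sigma/(2*sqrt(T)) - r*K*exp(-rT)*N(d2) + q*S*exp(-qT)*N(d1)
N(d1) = 0.3328852075; N(d2) = 0.2813183783; sqrt(T) = 1.2247448714
Term 1 = -26.0600 * 0.9460120237 * 0.3634064785 * 0.1200 / (2 * 1.2247448714) = -0.4389038130
Term 2 = -0.0170 * 27.2400 * 0.9748223790 * 0.2813183783 = -0.1269929526
Term 3 = 0.0370 * 26.0600 * 0.9460120237 * 0.3328852075 = 0.3036458070
Theta = -0.4389038130 + (-0.1269929526) + (0.3036458070) = -0.262251

Answer: Theta = -0.262251


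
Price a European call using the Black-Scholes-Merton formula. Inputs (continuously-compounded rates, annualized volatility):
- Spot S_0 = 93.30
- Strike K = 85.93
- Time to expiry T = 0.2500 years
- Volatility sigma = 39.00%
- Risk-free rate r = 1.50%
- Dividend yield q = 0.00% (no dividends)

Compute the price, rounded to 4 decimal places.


d1 = (ln(S/K) + (r - q + 0.5*sigma^2) * T) / (sigma * sqrt(T)) = 0.53871588
d2 = d1 - sigma * sqrt(T) = 0.34371588
exp(-rT) = 0.99625702; exp(-qT) = 1.00000000
C = S_0 * exp(-qT) * N(d1) - K * exp(-rT) * N(d2)
N(d1) = 0.70495854; N(d2) = 0.63447002
C = 93.3000 * 1.00000000 * 0.70495854 - 85.9300 * 0.99625702 * 0.63447002 = 11.4567

Answer: Price = 11.4567


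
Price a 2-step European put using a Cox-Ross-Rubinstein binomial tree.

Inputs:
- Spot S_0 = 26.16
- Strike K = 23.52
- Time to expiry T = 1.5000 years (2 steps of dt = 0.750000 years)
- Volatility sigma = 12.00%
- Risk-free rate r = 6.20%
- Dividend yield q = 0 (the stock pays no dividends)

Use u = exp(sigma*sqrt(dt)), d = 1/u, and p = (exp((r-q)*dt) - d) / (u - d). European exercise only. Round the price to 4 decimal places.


dt = T/N = 0.750000
u = exp(sigma*sqrt(dt)) = 1.109515; d = 1/u = 0.901295
p = (exp((r-q)*dt) - d) / (u - d) = 0.702637
Discount per step: exp(-r*dt) = 0.954565
Stock lattice S(k, i) with i counting down-moves:
  k=0: S(0,0) = 26.1600
  k=1: S(1,0) = 29.0249; S(1,1) = 23.5779
  k=2: S(2,0) = 32.2036; S(2,1) = 26.1600; S(2,2) = 21.2506
Terminal payoffs V(N, i) = max(K - S_T, 0):
  V(2,0) = 0.000000; V(2,1) = 0.000000; V(2,2) = 2.269394
Backward induction: V(k, i) = exp(-r*dt) * [p * V(k+1, i) + (1-p) * V(k+1, i+1)].
  V(1,0) = exp(-r*dt) * [p*0.000000 + (1-p)*0.000000] = 0.000000
  V(1,1) = exp(-r*dt) * [p*0.000000 + (1-p)*2.269394] = 0.644172
  V(0,0) = exp(-r*dt) * [p*0.000000 + (1-p)*0.644172] = 0.182849

Answer: Price = V(0,0) = 0.1828


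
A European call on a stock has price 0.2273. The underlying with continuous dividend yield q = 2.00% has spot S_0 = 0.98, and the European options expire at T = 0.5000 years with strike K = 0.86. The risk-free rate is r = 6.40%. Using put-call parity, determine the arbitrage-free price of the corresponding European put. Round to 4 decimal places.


Answer: Put price = 0.0900

Derivation:
Put-call parity: C - P = S_0 * exp(-qT) - K * exp(-rT).
S_0 * exp(-qT) = 0.9800 * 0.99004983 = 0.97024884
K * exp(-rT) = 0.8600 * 0.96850658 = 0.83291566
P = C - S*exp(-qT) + K*exp(-rT)
P = 0.2273 - 0.97024884 + 0.83291566 = 0.0900


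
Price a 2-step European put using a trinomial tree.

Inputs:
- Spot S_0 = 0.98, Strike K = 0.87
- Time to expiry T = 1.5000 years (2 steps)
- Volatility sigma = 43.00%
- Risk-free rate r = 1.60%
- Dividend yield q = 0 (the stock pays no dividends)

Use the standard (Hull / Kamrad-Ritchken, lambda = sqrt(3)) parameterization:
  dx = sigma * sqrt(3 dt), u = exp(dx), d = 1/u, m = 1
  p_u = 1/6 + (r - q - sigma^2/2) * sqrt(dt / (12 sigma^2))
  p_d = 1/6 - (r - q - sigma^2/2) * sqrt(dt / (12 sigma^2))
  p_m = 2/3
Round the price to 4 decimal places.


dt = T/N = 0.750000; dx = sigma*sqrt(3*dt) = 0.645000
u = exp(dx) = 1.905987; d = 1/u = 0.524663
p_u = 0.122219, p_m = 0.666667, p_d = 0.211114
Discount per step: exp(-r*dt) = 0.988072
Stock lattice S(k, j) with j the centered position index:
  k=0: S(0,+0) = 0.9800
  k=1: S(1,-1) = 0.5142; S(1,+0) = 0.9800; S(1,+1) = 1.8679
  k=2: S(2,-2) = 0.2698; S(2,-1) = 0.5142; S(2,+0) = 0.9800; S(2,+1) = 1.8679; S(2,+2) = 3.5601
Terminal payoffs V(N, j) = max(K - S_T, 0):
  V(2,-2) = 0.600235; V(2,-1) = 0.355831; V(2,+0) = 0.000000; V(2,+1) = 0.000000; V(2,+2) = 0.000000
Backward induction: V(k, j) = exp(-r*dt) * [p_u * V(k+1, j+1) + p_m * V(k+1, j) + p_d * V(k+1, j-1)]
  V(1,-1) = exp(-r*dt) * [p_u*0.000000 + p_m*0.355831 + p_d*0.600235] = 0.359597
  V(1,+0) = exp(-r*dt) * [p_u*0.000000 + p_m*0.000000 + p_d*0.355831] = 0.074225
  V(1,+1) = exp(-r*dt) * [p_u*0.000000 + p_m*0.000000 + p_d*0.000000] = 0.000000
  V(0,+0) = exp(-r*dt) * [p_u*0.000000 + p_m*0.074225 + p_d*0.359597] = 0.123904

Answer: Price = V(0,0) = 0.1239


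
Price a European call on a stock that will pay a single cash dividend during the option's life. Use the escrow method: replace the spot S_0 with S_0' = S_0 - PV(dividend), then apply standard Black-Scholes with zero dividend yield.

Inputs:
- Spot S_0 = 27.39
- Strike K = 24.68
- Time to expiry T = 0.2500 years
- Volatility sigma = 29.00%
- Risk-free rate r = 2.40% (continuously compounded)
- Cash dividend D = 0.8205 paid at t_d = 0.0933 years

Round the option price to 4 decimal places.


PV(D) = D * exp(-r * t_d) = 0.8205 * 0.99776331 = 0.81866479
S_0' = S_0 - PV(D) = 27.3900 - 0.81866479 = 26.57133521
d1 = (ln(S_0'/K) + (r + sigma^2/2)*T) / (sigma*sqrt(T)) = 0.62311939
d2 = d1 - sigma*sqrt(T) = 0.47811939
exp(-rT) = 0.99401796
N(d1) = 0.73339697; N(d2) = 0.68371738
C = S_0' * N(d1) - K * exp(-rT) * N(d2) = 26.57133521 * 0.73339697 - 24.6800 * 0.99401796 * 0.68371738 = 2.7141

Answer: Price = 2.7141


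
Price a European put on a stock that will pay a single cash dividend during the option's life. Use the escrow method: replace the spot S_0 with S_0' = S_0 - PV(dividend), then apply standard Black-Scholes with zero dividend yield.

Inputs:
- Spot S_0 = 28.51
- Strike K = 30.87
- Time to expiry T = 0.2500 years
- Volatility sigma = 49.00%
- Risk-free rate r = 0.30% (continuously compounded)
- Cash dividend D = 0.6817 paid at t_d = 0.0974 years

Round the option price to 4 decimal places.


PV(D) = D * exp(-r * t_d) = 0.6817 * 0.99970784 = 0.68150084
S_0' = S_0 - PV(D) = 28.5100 - 0.68150084 = 27.82849916
d1 = (ln(S_0'/K) + (r + sigma^2/2)*T) / (sigma*sqrt(T)) = -0.29780283
d2 = d1 - sigma*sqrt(T) = -0.54280283
exp(-rT) = 0.99925028
N(-d1) = 0.61707317; N(-d2) = 0.70636722
P = K * exp(-rT) * N(-d2) - S_0' * N(-d1) = 30.8700 * 0.99925028 * 0.70636722 - 27.82849916 * 0.61707317 = 4.6170

Answer: Price = 4.6170


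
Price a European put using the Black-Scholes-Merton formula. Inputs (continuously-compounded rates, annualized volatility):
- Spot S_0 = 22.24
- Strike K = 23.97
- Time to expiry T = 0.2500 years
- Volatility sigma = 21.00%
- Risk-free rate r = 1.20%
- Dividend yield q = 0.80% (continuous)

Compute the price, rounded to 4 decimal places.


Answer: Price = 2.0456

Derivation:
d1 = (ln(S/K) + (r - q + 0.5*sigma^2) * T) / (sigma * sqrt(T)) = -0.65141028
d2 = d1 - sigma * sqrt(T) = -0.75641028
exp(-rT) = 0.99700450; exp(-qT) = 0.99800200
P = K * exp(-rT) * N(-d2) - S_0 * exp(-qT) * N(-d1)
N(-d1) = 0.74260916; N(-d2) = 0.77529838
P = 23.9700 * 0.99700450 * 0.77529838 - 22.2400 * 0.99800200 * 0.74260916 = 2.0456


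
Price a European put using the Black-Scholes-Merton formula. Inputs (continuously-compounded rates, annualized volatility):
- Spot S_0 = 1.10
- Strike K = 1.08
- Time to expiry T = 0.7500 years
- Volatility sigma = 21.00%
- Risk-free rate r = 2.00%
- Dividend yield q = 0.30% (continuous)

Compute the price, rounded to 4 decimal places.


d1 = (ln(S/K) + (r - q + 0.5*sigma^2) * T) / (sigma * sqrt(T)) = 0.26193358
d2 = d1 - sigma * sqrt(T) = 0.08006825
exp(-rT) = 0.98511194; exp(-qT) = 0.99775253
P = K * exp(-rT) * N(-d2) - S_0 * exp(-qT) * N(-d1)
N(-d1) = 0.39668632; N(-d2) = 0.46809149
P = 1.0800 * 0.98511194 * 0.46809149 - 1.1000 * 0.99775253 * 0.39668632 = 0.0626

Answer: Price = 0.0626


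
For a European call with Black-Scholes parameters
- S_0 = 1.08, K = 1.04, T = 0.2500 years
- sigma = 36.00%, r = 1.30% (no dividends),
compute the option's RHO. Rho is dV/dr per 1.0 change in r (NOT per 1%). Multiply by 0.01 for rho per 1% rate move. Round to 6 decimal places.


Answer: Rho = 0.143772

Derivation:
d1 = 0.3177240443; d2 = 0.1377240443
phi(d1) = 0.3793056944; exp(-qT) = 1.0000000000; exp(-rT) = 0.9967552755
N(d2) = 0.5547707421
Rho = K*T*exp(-rT)*N(d2) = 1.0400 * 0.2500 * 0.9967552755 * 0.5547707421 = 0.143772


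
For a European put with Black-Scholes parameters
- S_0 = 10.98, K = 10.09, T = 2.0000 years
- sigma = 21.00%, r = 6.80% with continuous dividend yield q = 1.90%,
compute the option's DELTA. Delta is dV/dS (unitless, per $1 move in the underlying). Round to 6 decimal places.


d1 = 0.7631049300; d2 = 0.4661200819
phi(d1) = 0.2981665368; exp(-qT) = 0.9627129409; exp(-rT) = 0.8728426325
N(-d1) = 0.2227004101
Delta = -exp(-qT) * N(-d1) = -0.9627129409 * 0.2227004101 = -0.214397

Answer: Delta = -0.214397


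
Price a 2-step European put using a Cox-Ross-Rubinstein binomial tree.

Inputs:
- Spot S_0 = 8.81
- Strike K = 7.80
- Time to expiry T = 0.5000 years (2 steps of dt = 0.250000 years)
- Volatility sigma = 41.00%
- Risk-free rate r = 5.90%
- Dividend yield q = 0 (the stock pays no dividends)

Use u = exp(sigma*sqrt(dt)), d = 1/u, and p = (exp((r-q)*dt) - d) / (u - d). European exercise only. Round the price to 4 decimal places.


dt = T/N = 0.250000
u = exp(sigma*sqrt(dt)) = 1.227525; d = 1/u = 0.814647
p = (exp((r-q)*dt) - d) / (u - d) = 0.484918
Discount per step: exp(-r*dt) = 0.985358
Stock lattice S(k, i) with i counting down-moves:
  k=0: S(0,0) = 8.8100
  k=1: S(1,0) = 10.8145; S(1,1) = 7.1770
  k=2: S(2,0) = 13.2751; S(2,1) = 8.8100; S(2,2) = 5.8468
Terminal payoffs V(N, i) = max(K - S_T, 0):
  V(2,0) = 0.000000; V(2,1) = 0.000000; V(2,2) = 1.953241
Backward induction: V(k, i) = exp(-r*dt) * [p * V(k+1, i) + (1-p) * V(k+1, i+1)].
  V(1,0) = exp(-r*dt) * [p*0.000000 + (1-p)*0.000000] = 0.000000
  V(1,1) = exp(-r*dt) * [p*0.000000 + (1-p)*1.953241] = 0.991348
  V(0,0) = exp(-r*dt) * [p*0.000000 + (1-p)*0.991348] = 0.503149

Answer: Price = V(0,0) = 0.5031


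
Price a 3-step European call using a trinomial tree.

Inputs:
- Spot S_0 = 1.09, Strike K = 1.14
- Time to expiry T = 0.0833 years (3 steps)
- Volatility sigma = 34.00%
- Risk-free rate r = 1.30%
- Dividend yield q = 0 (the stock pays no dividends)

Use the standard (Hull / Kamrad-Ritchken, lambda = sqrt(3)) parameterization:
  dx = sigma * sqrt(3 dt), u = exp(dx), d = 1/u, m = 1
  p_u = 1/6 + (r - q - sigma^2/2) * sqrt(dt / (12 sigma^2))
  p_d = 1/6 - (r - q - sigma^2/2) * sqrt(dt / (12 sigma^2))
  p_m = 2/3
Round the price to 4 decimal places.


Answer: Price = V(0,0) = 0.0251

Derivation:
dt = T/N = 0.027767; dx = sigma*sqrt(3*dt) = 0.098130
u = exp(dx) = 1.103106; d = 1/u = 0.906531
p_u = 0.160328, p_m = 0.666667, p_d = 0.173005
Discount per step: exp(-r*dt) = 0.999639
Stock lattice S(k, j) with j the centered position index:
  k=0: S(0,+0) = 1.0900
  k=1: S(1,-1) = 0.9881; S(1,+0) = 1.0900; S(1,+1) = 1.2024
  k=2: S(2,-2) = 0.8958; S(2,-1) = 0.9881; S(2,+0) = 1.0900; S(2,+1) = 1.2024; S(2,+2) = 1.3264
  k=3: S(3,-3) = 0.8120; S(3,-2) = 0.8958; S(3,-1) = 0.9881; S(3,+0) = 1.0900; S(3,+1) = 1.2024; S(3,+2) = 1.3264; S(3,+3) = 1.4631
Terminal payoffs V(N, j) = max(S_T - K, 0):
  V(3,-3) = 0.000000; V(3,-2) = 0.000000; V(3,-1) = 0.000000; V(3,+0) = 0.000000; V(3,+1) = 0.062386; V(3,+2) = 0.186359; V(3,+3) = 0.323115
Backward induction: V(k, j) = exp(-r*dt) * [p_u * V(k+1, j+1) + p_m * V(k+1, j) + p_d * V(k+1, j-1)]
  V(2,-2) = exp(-r*dt) * [p_u*0.000000 + p_m*0.000000 + p_d*0.000000] = 0.000000
  V(2,-1) = exp(-r*dt) * [p_u*0.000000 + p_m*0.000000 + p_d*0.000000] = 0.000000
  V(2,+0) = exp(-r*dt) * [p_u*0.062386 + p_m*0.000000 + p_d*0.000000] = 0.009999
  V(2,+1) = exp(-r*dt) * [p_u*0.186359 + p_m*0.062386 + p_d*0.000000] = 0.071443
  V(2,+2) = exp(-r*dt) * [p_u*0.323115 + p_m*0.186359 + p_d*0.062386] = 0.186769
  V(1,-1) = exp(-r*dt) * [p_u*0.009999 + p_m*0.000000 + p_d*0.000000] = 0.001602
  V(1,+0) = exp(-r*dt) * [p_u*0.071443 + p_m*0.009999 + p_d*0.000000] = 0.018114
  V(1,+1) = exp(-r*dt) * [p_u*0.186769 + p_m*0.071443 + p_d*0.009999] = 0.079274
  V(0,+0) = exp(-r*dt) * [p_u*0.079274 + p_m*0.018114 + p_d*0.001602] = 0.025054


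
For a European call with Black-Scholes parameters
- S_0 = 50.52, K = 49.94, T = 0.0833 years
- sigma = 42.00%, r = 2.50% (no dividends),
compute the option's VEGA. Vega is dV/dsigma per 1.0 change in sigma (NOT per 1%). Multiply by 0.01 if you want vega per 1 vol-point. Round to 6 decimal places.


d1 = 0.1730464678; d2 = 0.0518271624
phi(d1) = 0.3930135956; exp(-qT) = 1.0000000000; exp(-rT) = 0.9979196669
Vega = S * exp(-qT) * phi(d1) * sqrt(T) = 50.5200 * 1.0000000000 * 0.3930135956 * 0.2886173938 = 5.730512

Answer: Vega = 5.730512


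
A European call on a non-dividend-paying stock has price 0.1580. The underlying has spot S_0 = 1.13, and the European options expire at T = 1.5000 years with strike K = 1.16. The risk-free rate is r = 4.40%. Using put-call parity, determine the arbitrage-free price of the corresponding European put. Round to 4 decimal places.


Answer: Put price = 0.1139

Derivation:
Put-call parity: C - P = S_0 * exp(-qT) - K * exp(-rT).
S_0 * exp(-qT) = 1.1300 * 1.00000000 = 1.13000000
K * exp(-rT) = 1.1600 * 0.93613086 = 1.08591180
P = C - S*exp(-qT) + K*exp(-rT)
P = 0.1580 - 1.13000000 + 1.08591180 = 0.1139


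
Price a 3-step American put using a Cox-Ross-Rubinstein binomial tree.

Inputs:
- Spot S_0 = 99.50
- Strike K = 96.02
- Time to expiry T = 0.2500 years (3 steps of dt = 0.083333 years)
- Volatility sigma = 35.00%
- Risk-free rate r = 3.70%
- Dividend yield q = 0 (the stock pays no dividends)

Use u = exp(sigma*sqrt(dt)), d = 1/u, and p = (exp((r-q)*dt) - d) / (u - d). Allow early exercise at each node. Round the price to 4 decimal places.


dt = T/N = 0.083333
u = exp(sigma*sqrt(dt)) = 1.106317; d = 1/u = 0.903900
p = (exp((r-q)*dt) - d) / (u - d) = 0.490019
Discount per step: exp(-r*dt) = 0.996921
Stock lattice S(k, i) with i counting down-moves:
  k=0: S(0,0) = 99.5000
  k=1: S(1,0) = 110.0785; S(1,1) = 89.9381
  k=2: S(2,0) = 121.7817; S(2,1) = 99.5000; S(2,2) = 81.2950
  k=3: S(3,0) = 134.7292; S(3,1) = 110.0785; S(3,2) = 89.9381; S(3,3) = 73.4826
Terminal payoffs V(N, i) = max(K - S_T, 0):
  V(3,0) = 0.000000; V(3,1) = 0.000000; V(3,2) = 6.081928; V(3,3) = 22.537392
Backward induction: V(k, i) = exp(-r*dt) * [p * V(k+1, i) + (1-p) * V(k+1, i+1)]; then take max(V_cont, immediate exercise) for American.
  V(2,0) = exp(-r*dt) * [p*0.000000 + (1-p)*0.000000] = 0.000000; exercise = 0.000000; V(2,0) = max -> 0.000000
  V(2,1) = exp(-r*dt) * [p*0.000000 + (1-p)*6.081928] = 3.092122; exercise = 0.000000; V(2,1) = max -> 3.092122
  V(2,2) = exp(-r*dt) * [p*6.081928 + (1-p)*22.537392] = 14.429351; exercise = 14.724956; V(2,2) = max -> 14.724956
  V(1,0) = exp(-r*dt) * [p*0.000000 + (1-p)*3.092122] = 1.572070; exercise = 0.000000; V(1,0) = max -> 1.572070
  V(1,1) = exp(-r*dt) * [p*3.092122 + (1-p)*14.724956] = 8.996869; exercise = 6.081928; V(1,1) = max -> 8.996869
  V(0,0) = exp(-r*dt) * [p*1.572070 + (1-p)*8.996869] = 5.342083; exercise = 0.000000; V(0,0) = max -> 5.342083

Answer: Price = V(0,0) = 5.3421


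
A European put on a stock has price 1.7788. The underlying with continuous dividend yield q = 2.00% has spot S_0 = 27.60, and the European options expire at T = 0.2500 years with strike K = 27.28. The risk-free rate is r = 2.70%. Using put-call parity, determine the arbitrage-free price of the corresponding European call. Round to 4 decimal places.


Put-call parity: C - P = S_0 * exp(-qT) - K * exp(-rT).
S_0 * exp(-qT) = 27.6000 * 0.99501248 = 27.46234443
K * exp(-rT) = 27.2800 * 0.99327273 = 27.09648008
C = P + S*exp(-qT) - K*exp(-rT)
C = 1.7788 + 27.46234443 - 27.09648008 = 2.1447

Answer: Call price = 2.1447


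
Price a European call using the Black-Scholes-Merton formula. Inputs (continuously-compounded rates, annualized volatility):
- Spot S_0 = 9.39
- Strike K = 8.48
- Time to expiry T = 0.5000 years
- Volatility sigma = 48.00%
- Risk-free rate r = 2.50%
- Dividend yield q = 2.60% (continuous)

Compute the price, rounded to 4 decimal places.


Answer: Price = 1.6880

Derivation:
d1 = (ln(S/K) + (r - q + 0.5*sigma^2) * T) / (sigma * sqrt(T)) = 0.46856090
d2 = d1 - sigma * sqrt(T) = 0.12914965
exp(-rT) = 0.98757780; exp(-qT) = 0.98708414
C = S_0 * exp(-qT) * N(d1) - K * exp(-rT) * N(d2)
N(d1) = 0.68030823; N(d2) = 0.55138038
C = 9.3900 * 0.98708414 * 0.68030823 - 8.4800 * 0.98757780 * 0.55138038 = 1.6880


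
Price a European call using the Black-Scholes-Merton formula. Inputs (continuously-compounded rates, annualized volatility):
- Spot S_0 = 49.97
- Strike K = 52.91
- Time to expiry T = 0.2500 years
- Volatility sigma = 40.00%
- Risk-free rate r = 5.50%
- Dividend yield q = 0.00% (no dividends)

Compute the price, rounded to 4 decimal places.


d1 = (ln(S/K) + (r - q + 0.5*sigma^2) * T) / (sigma * sqrt(T)) = -0.11709766
d2 = d1 - sigma * sqrt(T) = -0.31709766
exp(-rT) = 0.98634410; exp(-qT) = 1.00000000
C = S_0 * exp(-qT) * N(d1) - K * exp(-rT) * N(d2)
N(d1) = 0.45339133; N(d2) = 0.37558475
C = 49.9700 * 1.00000000 * 0.45339133 - 52.9100 * 0.98634410 * 0.37558475 = 3.0551

Answer: Price = 3.0551


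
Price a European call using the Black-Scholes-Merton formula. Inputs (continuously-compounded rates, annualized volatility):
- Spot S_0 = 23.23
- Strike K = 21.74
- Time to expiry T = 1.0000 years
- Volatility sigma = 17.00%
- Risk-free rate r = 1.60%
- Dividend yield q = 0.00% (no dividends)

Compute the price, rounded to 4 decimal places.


d1 = (ln(S/K) + (r - q + 0.5*sigma^2) * T) / (sigma * sqrt(T)) = 0.56906274
d2 = d1 - sigma * sqrt(T) = 0.39906274
exp(-rT) = 0.98412732; exp(-qT) = 1.00000000
C = S_0 * exp(-qT) * N(d1) - K * exp(-rT) * N(d2)
N(d1) = 0.71534322; N(d2) = 0.65507651
C = 23.2300 * 1.00000000 * 0.71534322 - 21.7400 * 0.98412732 * 0.65507651 = 2.6021

Answer: Price = 2.6021


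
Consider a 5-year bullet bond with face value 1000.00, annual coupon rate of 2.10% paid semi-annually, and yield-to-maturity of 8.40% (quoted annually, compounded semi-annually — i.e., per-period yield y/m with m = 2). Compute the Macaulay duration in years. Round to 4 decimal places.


Answer: Macaulay duration = 4.7269 years

Derivation:
Coupon per period c = face * coupon_rate / m = 10.500000
Periods per year m = 2; per-period yield y/m = 0.042000
Number of cashflows N = 10
Cashflows (t years, CF_t, discount factor 1/(1+y/m)^(m*t), PV):
  t = 0.5000: CF_t = 10.500000, DF = 0.959693, PV = 10.076775
  t = 1.0000: CF_t = 10.500000, DF = 0.921010, PV = 9.670610
  t = 1.5000: CF_t = 10.500000, DF = 0.883887, PV = 9.280816
  t = 2.0000: CF_t = 10.500000, DF = 0.848260, PV = 8.906733
  t = 2.5000: CF_t = 10.500000, DF = 0.814069, PV = 8.547728
  t = 3.0000: CF_t = 10.500000, DF = 0.781257, PV = 8.203194
  t = 3.5000: CF_t = 10.500000, DF = 0.749766, PV = 7.872547
  t = 4.0000: CF_t = 10.500000, DF = 0.719545, PV = 7.555228
  t = 4.5000: CF_t = 10.500000, DF = 0.690543, PV = 7.250698
  t = 5.0000: CF_t = 1010.500000, DF = 0.662709, PV = 669.667355
Price P = sum_t PV_t = 747.031683
Macaulay numerator sum_t t * PV_t:
  t * PV_t at t = 0.5000: 5.038388
  t * PV_t at t = 1.0000: 9.670610
  t * PV_t at t = 1.5000: 13.921223
  t * PV_t at t = 2.0000: 17.813466
  t * PV_t at t = 2.5000: 21.369321
  t * PV_t at t = 3.0000: 24.609582
  t * PV_t at t = 3.5000: 27.553915
  t * PV_t at t = 4.0000: 30.220910
  t * PV_t at t = 4.5000: 32.628142
  t * PV_t at t = 5.0000: 3348.336773
Macaulay duration D = (sum_t t * PV_t) / P = 3531.162329 / 747.031683 = 4.726924


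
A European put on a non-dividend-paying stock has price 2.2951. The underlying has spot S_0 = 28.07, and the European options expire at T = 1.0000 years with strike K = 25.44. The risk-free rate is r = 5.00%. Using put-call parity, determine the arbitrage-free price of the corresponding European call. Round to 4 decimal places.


Put-call parity: C - P = S_0 * exp(-qT) - K * exp(-rT).
S_0 * exp(-qT) = 28.0700 * 1.00000000 = 28.07000000
K * exp(-rT) = 25.4400 * 0.95122942 = 24.19927656
C = P + S*exp(-qT) - K*exp(-rT)
C = 2.2951 + 28.07000000 - 24.19927656 = 6.1658

Answer: Call price = 6.1658


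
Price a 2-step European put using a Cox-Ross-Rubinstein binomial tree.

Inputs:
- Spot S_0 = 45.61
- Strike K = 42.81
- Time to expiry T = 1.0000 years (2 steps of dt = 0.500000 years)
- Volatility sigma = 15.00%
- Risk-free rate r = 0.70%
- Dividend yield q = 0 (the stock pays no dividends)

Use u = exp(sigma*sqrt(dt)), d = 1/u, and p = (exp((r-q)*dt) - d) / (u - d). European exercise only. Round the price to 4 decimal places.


dt = T/N = 0.500000
u = exp(sigma*sqrt(dt)) = 1.111895; d = 1/u = 0.899365
p = (exp((r-q)*dt) - d) / (u - d) = 0.490005
Discount per step: exp(-r*dt) = 0.996506
Stock lattice S(k, i) with i counting down-moves:
  k=0: S(0,0) = 45.6100
  k=1: S(1,0) = 50.7135; S(1,1) = 41.0201
  k=2: S(2,0) = 56.3881; S(2,1) = 45.6100; S(2,2) = 36.8920
Terminal payoffs V(N, i) = max(K - S_T, 0):
  V(2,0) = 0.000000; V(2,1) = 0.000000; V(2,2) = 5.917991
Backward induction: V(k, i) = exp(-r*dt) * [p * V(k+1, i) + (1-p) * V(k+1, i+1)].
  V(1,0) = exp(-r*dt) * [p*0.000000 + (1-p)*0.000000] = 0.000000
  V(1,1) = exp(-r*dt) * [p*0.000000 + (1-p)*5.917991] = 3.007598
  V(0,0) = exp(-r*dt) * [p*0.000000 + (1-p)*3.007598] = 1.528500

Answer: Price = V(0,0) = 1.5285


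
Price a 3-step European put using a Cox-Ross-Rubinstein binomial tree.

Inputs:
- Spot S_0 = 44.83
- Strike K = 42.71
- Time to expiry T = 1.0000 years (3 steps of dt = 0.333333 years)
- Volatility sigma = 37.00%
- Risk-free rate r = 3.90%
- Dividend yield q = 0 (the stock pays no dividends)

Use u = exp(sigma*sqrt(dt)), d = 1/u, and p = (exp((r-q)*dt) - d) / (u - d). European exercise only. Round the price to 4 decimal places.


Answer: Price = V(0,0) = 5.0710

Derivation:
dt = T/N = 0.333333
u = exp(sigma*sqrt(dt)) = 1.238152; d = 1/u = 0.807656
p = (exp((r-q)*dt) - d) / (u - d) = 0.477192
Discount per step: exp(-r*dt) = 0.987084
Stock lattice S(k, i) with i counting down-moves:
  k=0: S(0,0) = 44.8300
  k=1: S(1,0) = 55.5063; S(1,1) = 36.2072
  k=2: S(2,0) = 68.7253; S(2,1) = 44.8300; S(2,2) = 29.2429
  k=3: S(3,0) = 85.0923; S(3,1) = 55.5063; S(3,2) = 36.2072; S(3,3) = 23.6182
Terminal payoffs V(N, i) = max(K - S_T, 0):
  V(3,0) = 0.000000; V(3,1) = 0.000000; V(3,2) = 6.502801; V(3,3) = 19.091773
Backward induction: V(k, i) = exp(-r*dt) * [p * V(k+1, i) + (1-p) * V(k+1, i+1)].
  V(2,0) = exp(-r*dt) * [p*0.000000 + (1-p)*0.000000] = 0.000000
  V(2,1) = exp(-r*dt) * [p*0.000000 + (1-p)*6.502801] = 3.355805
  V(2,2) = exp(-r*dt) * [p*6.502801 + (1-p)*19.091773] = 12.915418
  V(1,0) = exp(-r*dt) * [p*0.000000 + (1-p)*3.355805] = 1.731781
  V(1,1) = exp(-r*dt) * [p*3.355805 + (1-p)*12.915418] = 8.245752
  V(0,0) = exp(-r*dt) * [p*1.731781 + (1-p)*8.245752] = 5.070983


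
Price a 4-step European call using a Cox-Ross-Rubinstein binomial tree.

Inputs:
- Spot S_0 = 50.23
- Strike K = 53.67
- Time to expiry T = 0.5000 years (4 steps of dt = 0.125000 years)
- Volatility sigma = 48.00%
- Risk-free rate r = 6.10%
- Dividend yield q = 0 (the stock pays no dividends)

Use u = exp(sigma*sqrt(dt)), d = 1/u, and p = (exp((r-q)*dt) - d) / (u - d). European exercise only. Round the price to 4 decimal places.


Answer: Price = V(0,0) = 6.1015

Derivation:
dt = T/N = 0.125000
u = exp(sigma*sqrt(dt)) = 1.184956; d = 1/u = 0.843913
p = (exp((r-q)*dt) - d) / (u - d) = 0.480118
Discount per step: exp(-r*dt) = 0.992404
Stock lattice S(k, i) with i counting down-moves:
  k=0: S(0,0) = 50.2300
  k=1: S(1,0) = 59.5203; S(1,1) = 42.3898
  k=2: S(2,0) = 70.5290; S(2,1) = 50.2300; S(2,2) = 35.7733
  k=3: S(3,0) = 83.5737; S(3,1) = 59.5203; S(3,2) = 42.3898; S(3,3) = 30.1895
  k=4: S(4,0) = 99.0312; S(4,1) = 70.5290; S(4,2) = 50.2300; S(4,3) = 35.7733; S(4,4) = 25.4774
Terminal payoffs V(N, i) = max(S_T - K, 0):
  V(4,0) = 45.361202; V(4,1) = 16.858982; V(4,2) = 0.000000; V(4,3) = 0.000000; V(4,4) = 0.000000
Backward induction: V(k, i) = exp(-r*dt) * [p * V(k+1, i) + (1-p) * V(k+1, i+1)].
  V(3,0) = exp(-r*dt) * [p*45.361202 + (1-p)*16.858982] = 30.311416
  V(3,1) = exp(-r*dt) * [p*16.858982 + (1-p)*0.000000] = 8.032824
  V(3,2) = exp(-r*dt) * [p*0.000000 + (1-p)*0.000000] = 0.000000
  V(3,3) = exp(-r*dt) * [p*0.000000 + (1-p)*0.000000] = 0.000000
  V(2,0) = exp(-r*dt) * [p*30.311416 + (1-p)*8.032824] = 18.586921
  V(2,1) = exp(-r*dt) * [p*8.032824 + (1-p)*0.000000] = 3.827412
  V(2,2) = exp(-r*dt) * [p*0.000000 + (1-p)*0.000000] = 0.000000
  V(1,0) = exp(-r*dt) * [p*18.586921 + (1-p)*3.827412] = 10.830824
  V(1,1) = exp(-r*dt) * [p*3.827412 + (1-p)*0.000000] = 1.823653
  V(0,0) = exp(-r*dt) * [p*10.830824 + (1-p)*1.823653] = 6.101461


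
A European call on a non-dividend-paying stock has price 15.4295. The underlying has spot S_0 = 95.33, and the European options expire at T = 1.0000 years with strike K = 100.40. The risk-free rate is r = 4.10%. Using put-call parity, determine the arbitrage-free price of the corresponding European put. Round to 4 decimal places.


Answer: Put price = 16.4663

Derivation:
Put-call parity: C - P = S_0 * exp(-qT) - K * exp(-rT).
S_0 * exp(-qT) = 95.3300 * 1.00000000 = 95.33000000
K * exp(-rT) = 100.4000 * 0.95982913 = 96.36684465
P = C - S*exp(-qT) + K*exp(-rT)
P = 15.4295 - 95.33000000 + 96.36684465 = 16.4663


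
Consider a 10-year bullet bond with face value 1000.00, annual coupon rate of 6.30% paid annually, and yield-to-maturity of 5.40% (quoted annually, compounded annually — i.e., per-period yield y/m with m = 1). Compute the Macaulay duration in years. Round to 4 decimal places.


Coupon per period c = face * coupon_rate / m = 63.000000
Periods per year m = 1; per-period yield y/m = 0.054000
Number of cashflows N = 10
Cashflows (t years, CF_t, discount factor 1/(1+y/m)^(m*t), PV):
  t = 1.0000: CF_t = 63.000000, DF = 0.948767, PV = 59.772296
  t = 2.0000: CF_t = 63.000000, DF = 0.900158, PV = 56.709958
  t = 3.0000: CF_t = 63.000000, DF = 0.854040, PV = 53.804514
  t = 4.0000: CF_t = 63.000000, DF = 0.810285, PV = 51.047926
  t = 5.0000: CF_t = 63.000000, DF = 0.768771, PV = 48.432568
  t = 6.0000: CF_t = 63.000000, DF = 0.729384, PV = 45.951203
  t = 7.0000: CF_t = 63.000000, DF = 0.692015, PV = 43.596967
  t = 8.0000: CF_t = 63.000000, DF = 0.656561, PV = 41.363346
  t = 9.0000: CF_t = 63.000000, DF = 0.622923, PV = 39.244161
  t = 10.0000: CF_t = 1063.000000, DF = 0.591009, PV = 628.242273
Price P = sum_t PV_t = 1068.165213
Macaulay numerator sum_t t * PV_t:
  t * PV_t at t = 1.0000: 59.772296
  t * PV_t at t = 2.0000: 113.419917
  t * PV_t at t = 3.0000: 161.413543
  t * PV_t at t = 4.0000: 204.191706
  t * PV_t at t = 5.0000: 242.162839
  t * PV_t at t = 6.0000: 275.707217
  t * PV_t at t = 7.0000: 305.178767
  t * PV_t at t = 8.0000: 330.906768
  t * PV_t at t = 9.0000: 353.197451
  t * PV_t at t = 10.0000: 6282.422730
Macaulay duration D = (sum_t t * PV_t) / P = 8328.373234 / 1068.165213 = 7.796896

Answer: Macaulay duration = 7.7969 years


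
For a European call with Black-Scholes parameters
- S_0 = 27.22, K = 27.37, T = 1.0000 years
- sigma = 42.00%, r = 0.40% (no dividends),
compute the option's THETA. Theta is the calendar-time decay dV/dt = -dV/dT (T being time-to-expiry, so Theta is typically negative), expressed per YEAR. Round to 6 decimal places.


Answer: Theta = -2.277656

Derivation:
d1 = 0.2064392242; d2 = -0.2135607758
phi(d1) = 0.3905313193; exp(-qT) = 1.0000000000; exp(-rT) = 0.9960079893
Theta = -S*exp(-qT)*phi(d1)*sigma/(2*sqrt(T)) - r*K*exp(-rT)*N(d2) + q*S*exp(-qT)*N(d1)
N(d1) = 0.5817760829; N(d2) = 0.4154447950; sqrt(T) = 1.0000000000
Term 1 = -27.2200 * 1.0000000000 * 0.3905313193 * 0.4200 / (2 * 1.0000000000) = -2.2323551274
Term 2 = -0.0040 * 27.3700 * 0.9960079893 * 0.4154447950 = -0.0453013279
Term 3 = 0 (no dividend yield, q = 0)
Theta = -2.2323551274 + (-0.0453013279) + (0.0000000000) = -2.277656


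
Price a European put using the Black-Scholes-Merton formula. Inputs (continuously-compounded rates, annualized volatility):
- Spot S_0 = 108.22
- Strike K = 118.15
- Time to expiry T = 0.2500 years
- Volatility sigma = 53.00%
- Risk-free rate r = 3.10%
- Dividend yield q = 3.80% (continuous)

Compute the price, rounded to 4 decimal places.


Answer: Price = 17.5139

Derivation:
d1 = (ln(S/K) + (r - q + 0.5*sigma^2) * T) / (sigma * sqrt(T)) = -0.20538231
d2 = d1 - sigma * sqrt(T) = -0.47038231
exp(-rT) = 0.99227995; exp(-qT) = 0.99054498
P = K * exp(-rT) * N(-d2) - S_0 * exp(-qT) * N(-d1)
N(-d1) = 0.58136328; N(-d2) = 0.68095905
P = 118.1500 * 0.99227995 * 0.68095905 - 108.2200 * 0.99054498 * 0.58136328 = 17.5139


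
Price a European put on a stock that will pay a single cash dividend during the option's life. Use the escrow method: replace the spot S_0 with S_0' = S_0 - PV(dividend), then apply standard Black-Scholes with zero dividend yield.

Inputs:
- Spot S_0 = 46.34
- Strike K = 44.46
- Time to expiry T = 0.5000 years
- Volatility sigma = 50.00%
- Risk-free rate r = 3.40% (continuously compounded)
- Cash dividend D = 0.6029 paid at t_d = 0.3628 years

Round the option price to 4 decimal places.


PV(D) = D * exp(-r * t_d) = 0.6029 * 0.98774057 = 0.59550879
S_0' = S_0 - PV(D) = 46.3400 - 0.59550879 = 45.74449121
d1 = (ln(S_0'/K) + (r + sigma^2/2)*T) / (sigma*sqrt(T)) = 0.30541771
d2 = d1 - sigma*sqrt(T) = -0.04813569
exp(-rT) = 0.98314368
N(-d1) = 0.38002402; N(-d2) = 0.51919595
P = K * exp(-rT) * N(-d2) - S_0' * N(-d1) = 44.4600 * 0.98314368 * 0.51919595 - 45.74449121 * 0.38002402 = 5.3103

Answer: Price = 5.3103


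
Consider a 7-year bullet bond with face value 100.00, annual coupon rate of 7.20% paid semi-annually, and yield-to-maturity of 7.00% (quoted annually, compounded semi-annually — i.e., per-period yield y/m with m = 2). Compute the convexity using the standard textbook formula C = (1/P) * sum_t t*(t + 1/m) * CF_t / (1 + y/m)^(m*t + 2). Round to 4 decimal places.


Coupon per period c = face * coupon_rate / m = 3.600000
Periods per year m = 2; per-period yield y/m = 0.035000
Number of cashflows N = 14
Cashflows (t years, CF_t, discount factor 1/(1+y/m)^(m*t), PV):
  t = 0.5000: CF_t = 3.600000, DF = 0.966184, PV = 3.478261
  t = 1.0000: CF_t = 3.600000, DF = 0.933511, PV = 3.360639
  t = 1.5000: CF_t = 3.600000, DF = 0.901943, PV = 3.246994
  t = 2.0000: CF_t = 3.600000, DF = 0.871442, PV = 3.137192
  t = 2.5000: CF_t = 3.600000, DF = 0.841973, PV = 3.031103
  t = 3.0000: CF_t = 3.600000, DF = 0.813501, PV = 2.928602
  t = 3.5000: CF_t = 3.600000, DF = 0.785991, PV = 2.829567
  t = 4.0000: CF_t = 3.600000, DF = 0.759412, PV = 2.733882
  t = 4.5000: CF_t = 3.600000, DF = 0.733731, PV = 2.641431
  t = 5.0000: CF_t = 3.600000, DF = 0.708919, PV = 2.552108
  t = 5.5000: CF_t = 3.600000, DF = 0.684946, PV = 2.465805
  t = 6.0000: CF_t = 3.600000, DF = 0.661783, PV = 2.382420
  t = 6.5000: CF_t = 3.600000, DF = 0.639404, PV = 2.301855
  t = 7.0000: CF_t = 103.600000, DF = 0.617782, PV = 64.002193
Price P = sum_t PV_t = 101.092052
Convexity numerator sum_t t*(t + 1/m) * CF_t / (1+y/m)^(m*t + 2):
  t = 0.5000: term = 1.623497
  t = 1.0000: term = 4.705788
  t = 1.5000: term = 9.093310
  t = 2.0000: term = 14.643012
  t = 2.5000: term = 21.221756
  t = 3.0000: term = 28.705757
  t = 3.5000: term = 36.980041
  t = 4.0000: term = 45.937939
  t = 4.5000: term = 55.480603
  t = 5.0000: term = 65.516547
  t = 5.5000: term = 75.961213
  t = 6.0000: term = 86.736563
  t = 6.5000: term = 97.770683
  t = 7.0000: term = 3136.703454
Convexity = (1/P) * sum = 3681.080163 / 101.092052 = 36.413151

Answer: Convexity = 36.4132


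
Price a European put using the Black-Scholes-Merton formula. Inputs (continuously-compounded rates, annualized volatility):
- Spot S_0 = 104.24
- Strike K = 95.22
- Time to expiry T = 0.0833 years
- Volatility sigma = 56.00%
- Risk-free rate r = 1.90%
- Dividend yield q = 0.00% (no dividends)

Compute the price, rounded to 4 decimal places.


Answer: Price = 2.8449

Derivation:
d1 = (ln(S/K) + (r - q + 0.5*sigma^2) * T) / (sigma * sqrt(T)) = 0.65057749
d2 = d1 - sigma * sqrt(T) = 0.48895175
exp(-rT) = 0.99841855; exp(-qT) = 1.00000000
P = K * exp(-rT) * N(-d2) - S_0 * exp(-qT) * N(-d1)
N(-d1) = 0.25765963; N(-d2) = 0.31243793
P = 95.2200 * 0.99841855 * 0.31243793 - 104.2400 * 1.00000000 * 0.25765963 = 2.8449


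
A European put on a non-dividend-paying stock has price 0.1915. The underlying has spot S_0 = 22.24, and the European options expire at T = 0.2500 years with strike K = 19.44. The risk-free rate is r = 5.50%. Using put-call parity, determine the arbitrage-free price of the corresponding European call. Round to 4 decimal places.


Put-call parity: C - P = S_0 * exp(-qT) - K * exp(-rT).
S_0 * exp(-qT) = 22.2400 * 1.00000000 = 22.24000000
K * exp(-rT) = 19.4400 * 0.98634410 = 19.17452929
C = P + S*exp(-qT) - K*exp(-rT)
C = 0.1915 + 22.24000000 - 19.17452929 = 3.2570

Answer: Call price = 3.2570


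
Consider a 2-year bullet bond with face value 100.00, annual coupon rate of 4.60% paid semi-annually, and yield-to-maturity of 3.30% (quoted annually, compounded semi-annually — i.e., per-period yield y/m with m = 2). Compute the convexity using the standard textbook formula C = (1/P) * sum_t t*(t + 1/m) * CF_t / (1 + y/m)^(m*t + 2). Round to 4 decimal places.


Answer: Convexity = 4.6279

Derivation:
Coupon per period c = face * coupon_rate / m = 2.300000
Periods per year m = 2; per-period yield y/m = 0.016500
Number of cashflows N = 4
Cashflows (t years, CF_t, discount factor 1/(1+y/m)^(m*t), PV):
  t = 0.5000: CF_t = 2.300000, DF = 0.983768, PV = 2.262666
  t = 1.0000: CF_t = 2.300000, DF = 0.967799, PV = 2.225938
  t = 1.5000: CF_t = 2.300000, DF = 0.952090, PV = 2.189806
  t = 2.0000: CF_t = 102.300000, DF = 0.936635, PV = 95.817779
Price P = sum_t PV_t = 102.496190
Convexity numerator sum_t t*(t + 1/m) * CF_t / (1+y/m)^(m*t + 2):
  t = 0.5000: term = 1.094903
  t = 1.0000: term = 3.231391
  t = 1.5000: term = 6.357878
  t = 2.0000: term = 463.661825
Convexity = (1/P) * sum = 474.345997 / 102.496190 = 4.627938
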